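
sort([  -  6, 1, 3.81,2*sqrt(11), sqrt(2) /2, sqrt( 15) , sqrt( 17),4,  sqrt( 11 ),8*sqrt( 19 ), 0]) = [ - 6, 0,  sqrt(2 )/2,1, sqrt( 11), 3.81, sqrt( 15 ),  4,  sqrt( 17),2*sqrt( 11),  8*sqrt(19 ) ]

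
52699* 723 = 38101377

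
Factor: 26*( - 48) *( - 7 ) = 2^5*3^1*7^1*13^1=8736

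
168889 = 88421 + 80468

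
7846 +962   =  8808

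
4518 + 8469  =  12987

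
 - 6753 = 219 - 6972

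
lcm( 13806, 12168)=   717912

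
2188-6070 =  - 3882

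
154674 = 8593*18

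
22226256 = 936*23746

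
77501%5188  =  4869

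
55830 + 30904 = 86734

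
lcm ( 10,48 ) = 240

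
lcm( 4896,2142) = 34272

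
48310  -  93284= - 44974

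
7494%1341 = 789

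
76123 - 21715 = 54408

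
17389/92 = 17389/92 = 189.01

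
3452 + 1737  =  5189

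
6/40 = 3/20 = 0.15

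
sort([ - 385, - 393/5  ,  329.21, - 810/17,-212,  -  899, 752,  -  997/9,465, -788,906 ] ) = [ - 899,-788,-385, - 212, - 997/9, - 393/5, - 810/17,329.21, 465, 752, 906 ]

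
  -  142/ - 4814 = 71/2407  =  0.03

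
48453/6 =16151/2 = 8075.50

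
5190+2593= 7783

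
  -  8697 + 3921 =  - 4776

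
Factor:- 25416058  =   - 2^1*23^1  *552523^1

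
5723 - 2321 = 3402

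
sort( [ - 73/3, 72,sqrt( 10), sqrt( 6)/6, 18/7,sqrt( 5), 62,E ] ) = [-73/3, sqrt( 6 )/6,sqrt( 5 ),18/7,  E,sqrt(10),62,72]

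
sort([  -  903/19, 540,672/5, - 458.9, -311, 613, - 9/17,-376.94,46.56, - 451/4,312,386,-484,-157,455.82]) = [ - 484,-458.9, - 376.94, - 311, - 157, - 451/4,-903/19,  -  9/17,46.56,672/5,312,386 , 455.82 , 540,613 ]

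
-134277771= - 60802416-73475355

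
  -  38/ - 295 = 38/295 = 0.13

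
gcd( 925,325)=25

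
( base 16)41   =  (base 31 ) 23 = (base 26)2d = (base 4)1001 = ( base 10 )65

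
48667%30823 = 17844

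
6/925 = 6/925=0.01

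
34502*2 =69004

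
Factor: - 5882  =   - 2^1*17^1  *  173^1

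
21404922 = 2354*9093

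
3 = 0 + 3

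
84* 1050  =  88200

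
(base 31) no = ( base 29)PC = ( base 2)1011100001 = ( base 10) 737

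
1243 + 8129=9372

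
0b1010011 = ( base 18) 4B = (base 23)3E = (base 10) 83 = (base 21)3K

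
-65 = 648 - 713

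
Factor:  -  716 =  - 2^2*179^1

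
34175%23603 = 10572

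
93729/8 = 93729/8 = 11716.12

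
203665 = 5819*35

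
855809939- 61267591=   794542348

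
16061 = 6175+9886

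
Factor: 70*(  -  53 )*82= - 304220 = - 2^2*5^1*7^1*41^1*53^1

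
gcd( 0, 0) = 0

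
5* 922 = 4610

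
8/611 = 8/611= 0.01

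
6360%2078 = 126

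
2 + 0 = 2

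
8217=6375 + 1842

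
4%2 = 0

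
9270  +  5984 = 15254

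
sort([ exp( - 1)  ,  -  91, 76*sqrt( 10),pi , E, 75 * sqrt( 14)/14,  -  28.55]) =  [ - 91,-28.55, exp(- 1 ), E,pi , 75 * sqrt( 14 )/14, 76*sqrt (10) ]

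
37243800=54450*684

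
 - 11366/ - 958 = 5683/479 = 11.86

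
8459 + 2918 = 11377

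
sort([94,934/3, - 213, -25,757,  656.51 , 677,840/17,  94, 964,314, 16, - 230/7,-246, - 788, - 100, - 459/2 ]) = [-788, - 246, - 459/2, - 213, - 100,  -  230/7, - 25,16,840/17, 94,  94,934/3, 314,656.51, 677,757,964]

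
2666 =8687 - 6021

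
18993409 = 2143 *8863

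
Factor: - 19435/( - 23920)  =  13/16 =2^ ( - 4)*13^1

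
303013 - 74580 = 228433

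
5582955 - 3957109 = 1625846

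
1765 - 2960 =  - 1195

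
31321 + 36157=67478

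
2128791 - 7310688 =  - 5181897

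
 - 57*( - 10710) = 610470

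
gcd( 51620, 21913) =1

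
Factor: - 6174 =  - 2^1*3^2*7^3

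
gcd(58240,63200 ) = 160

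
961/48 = 20+1/48= 20.02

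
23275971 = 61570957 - 38294986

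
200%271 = 200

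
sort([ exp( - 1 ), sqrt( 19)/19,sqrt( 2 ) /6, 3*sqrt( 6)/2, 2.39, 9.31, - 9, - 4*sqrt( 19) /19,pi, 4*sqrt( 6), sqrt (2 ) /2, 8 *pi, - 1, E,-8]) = [ - 9, - 8, - 1, - 4*sqrt ( 19 )/19, sqrt( 19 ) /19, sqrt( 2 ) /6, exp( - 1), sqrt(2 ) /2, 2.39, E, pi, 3*sqrt(6)/2, 9.31,  4* sqrt(6), 8*pi ]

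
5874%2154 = 1566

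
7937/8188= 7937/8188 =0.97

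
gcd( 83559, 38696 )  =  7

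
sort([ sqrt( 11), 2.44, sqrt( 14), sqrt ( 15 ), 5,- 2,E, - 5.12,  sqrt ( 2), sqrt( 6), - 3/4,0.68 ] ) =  [ - 5.12, - 2, - 3/4,0.68,sqrt(2), 2.44, sqrt( 6), E, sqrt(11), sqrt(14 ), sqrt (15 ),  5]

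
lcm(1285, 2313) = 11565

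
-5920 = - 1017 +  - 4903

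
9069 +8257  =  17326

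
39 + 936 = 975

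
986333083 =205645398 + 780687685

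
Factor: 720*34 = 24480 = 2^5*3^2 * 5^1*17^1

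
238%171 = 67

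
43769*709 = 31032221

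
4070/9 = 4070/9 = 452.22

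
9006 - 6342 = 2664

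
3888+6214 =10102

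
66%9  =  3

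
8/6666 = 4/3333= 0.00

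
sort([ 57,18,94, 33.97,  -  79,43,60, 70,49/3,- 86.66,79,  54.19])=[- 86.66, - 79,49/3,18,33.97,  43, 54.19,57, 60, 70,  79,94] 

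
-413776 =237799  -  651575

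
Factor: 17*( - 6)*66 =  - 6732 = - 2^2*3^2*11^1* 17^1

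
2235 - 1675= 560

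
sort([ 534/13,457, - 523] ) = [ - 523, 534/13, 457 ] 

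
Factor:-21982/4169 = -58/11= - 2^1* 11^( - 1)*29^1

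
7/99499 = 7/99499= 0.00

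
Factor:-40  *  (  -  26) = 1040 = 2^4*5^1*13^1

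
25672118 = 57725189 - 32053071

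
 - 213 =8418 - 8631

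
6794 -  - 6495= 13289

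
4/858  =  2/429 = 0.00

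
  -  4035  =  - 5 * 807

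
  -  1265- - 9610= 8345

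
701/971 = 701/971 = 0.72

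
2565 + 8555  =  11120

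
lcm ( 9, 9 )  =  9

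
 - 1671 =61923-63594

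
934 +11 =945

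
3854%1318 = 1218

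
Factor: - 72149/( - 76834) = 77/82 = 2^( - 1)*7^1*11^1*41^(-1)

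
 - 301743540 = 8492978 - 310236518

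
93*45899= 4268607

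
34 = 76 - 42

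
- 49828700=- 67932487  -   - 18103787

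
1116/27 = 124/3 = 41.33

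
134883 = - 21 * ( - 6423)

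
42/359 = 42/359= 0.12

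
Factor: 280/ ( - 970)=-28/97 = - 2^2 * 7^1*97^ ( - 1)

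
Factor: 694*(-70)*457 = -22201060 = - 2^2*5^1 * 7^1*347^1*457^1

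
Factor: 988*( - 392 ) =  - 387296 = - 2^5*7^2*13^1*19^1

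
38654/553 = 69+ 71/79 = 69.90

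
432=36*12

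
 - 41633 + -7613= - 49246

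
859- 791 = 68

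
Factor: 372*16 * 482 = 2868864 = 2^7* 3^1*31^1*241^1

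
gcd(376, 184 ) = 8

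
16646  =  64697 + -48051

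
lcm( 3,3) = 3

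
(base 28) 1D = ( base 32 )19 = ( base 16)29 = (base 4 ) 221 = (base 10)41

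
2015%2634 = 2015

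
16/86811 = 16/86811   =  0.00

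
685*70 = 47950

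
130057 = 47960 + 82097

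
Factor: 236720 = 2^4*5^1*11^1*269^1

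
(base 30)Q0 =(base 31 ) p5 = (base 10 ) 780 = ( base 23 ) 1AL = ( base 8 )1414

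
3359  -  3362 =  - 3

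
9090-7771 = 1319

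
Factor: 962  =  2^1*  13^1*37^1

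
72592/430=168 + 176/215 = 168.82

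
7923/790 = 7923/790 = 10.03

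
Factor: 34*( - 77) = - 2618 =- 2^1*7^1 * 11^1*17^1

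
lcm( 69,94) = 6486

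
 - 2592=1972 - 4564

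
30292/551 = 54 + 538/551 = 54.98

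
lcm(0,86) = 0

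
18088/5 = 3617 + 3/5= 3617.60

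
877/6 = 877/6 = 146.17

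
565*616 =348040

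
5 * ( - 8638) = -43190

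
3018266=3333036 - 314770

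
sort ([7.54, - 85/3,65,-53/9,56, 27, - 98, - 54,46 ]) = [ - 98 , - 54, - 85/3, - 53/9, 7.54 , 27,  46,  56,65] 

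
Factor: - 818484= - 2^2*3^1*68207^1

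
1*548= 548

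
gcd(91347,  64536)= 3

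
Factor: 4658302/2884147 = 2^1*7^( - 1 )  *11^1*31^( - 1)*13291^( - 1)*211741^1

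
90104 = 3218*28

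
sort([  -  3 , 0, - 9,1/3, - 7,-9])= [ - 9, - 9,- 7,-3,  0, 1/3 ]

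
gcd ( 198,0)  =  198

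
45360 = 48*945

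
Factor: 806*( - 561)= - 452166= - 2^1*3^1*11^1*13^1*17^1*31^1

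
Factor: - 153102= -2^1 * 3^1*17^1 * 19^1*79^1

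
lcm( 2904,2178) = 8712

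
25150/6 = 12575/3 = 4191.67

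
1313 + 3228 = 4541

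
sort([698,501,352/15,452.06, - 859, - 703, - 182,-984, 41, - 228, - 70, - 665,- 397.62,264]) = [ - 984, - 859 , - 703 , - 665,-397.62,-228  , - 182, - 70,352/15,41, 264, 452.06,501,698]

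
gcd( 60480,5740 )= 140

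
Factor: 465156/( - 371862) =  - 354/283 = -  2^1*3^1*59^1*283^( - 1 ) 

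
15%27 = 15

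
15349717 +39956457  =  55306174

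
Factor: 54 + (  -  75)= - 21  =  - 3^1*7^1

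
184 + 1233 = 1417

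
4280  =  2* 2140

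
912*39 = 35568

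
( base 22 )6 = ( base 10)6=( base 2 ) 110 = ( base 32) 6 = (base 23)6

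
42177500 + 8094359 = 50271859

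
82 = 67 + 15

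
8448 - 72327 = - 63879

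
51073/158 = 323 +39/158= 323.25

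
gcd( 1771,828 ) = 23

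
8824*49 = 432376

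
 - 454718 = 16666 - 471384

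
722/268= 361/134= 2.69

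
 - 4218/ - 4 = 1054 + 1/2  =  1054.50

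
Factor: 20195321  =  491^1*41131^1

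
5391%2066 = 1259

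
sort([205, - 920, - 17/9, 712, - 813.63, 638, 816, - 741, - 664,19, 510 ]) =[ - 920, -813.63, - 741, - 664 , - 17/9, 19, 205, 510, 638,712, 816] 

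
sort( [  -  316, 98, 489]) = [ - 316,98, 489]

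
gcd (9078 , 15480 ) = 6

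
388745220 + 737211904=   1125957124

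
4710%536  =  422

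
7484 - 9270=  - 1786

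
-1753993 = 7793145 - 9547138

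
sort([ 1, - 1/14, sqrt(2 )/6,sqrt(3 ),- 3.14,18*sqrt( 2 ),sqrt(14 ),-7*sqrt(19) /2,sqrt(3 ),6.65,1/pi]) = [ - 7*sqrt(19)/2, - 3.14, - 1/14,sqrt ( 2 ) /6,1/pi,1, sqrt( 3 ),sqrt(3), sqrt(14),6.65,18 * sqrt(2) ] 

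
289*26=7514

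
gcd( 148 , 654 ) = 2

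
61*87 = 5307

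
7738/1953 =3 + 1879/1953 = 3.96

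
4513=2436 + 2077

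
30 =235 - 205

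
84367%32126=20115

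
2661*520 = 1383720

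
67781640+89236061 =157017701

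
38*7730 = 293740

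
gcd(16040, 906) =2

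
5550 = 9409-3859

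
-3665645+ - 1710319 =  - 5375964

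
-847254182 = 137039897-984294079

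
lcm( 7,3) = 21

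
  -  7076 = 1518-8594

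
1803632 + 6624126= 8427758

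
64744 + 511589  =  576333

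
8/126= 4/63 = 0.06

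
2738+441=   3179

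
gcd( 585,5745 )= 15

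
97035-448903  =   - 351868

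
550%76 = 18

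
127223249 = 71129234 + 56094015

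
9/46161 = 1/5129 = 0.00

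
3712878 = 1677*2214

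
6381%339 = 279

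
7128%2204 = 516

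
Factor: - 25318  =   - 2^1*12659^1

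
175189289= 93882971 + 81306318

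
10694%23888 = 10694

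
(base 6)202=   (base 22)38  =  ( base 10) 74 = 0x4A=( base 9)82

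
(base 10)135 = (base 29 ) 4j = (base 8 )207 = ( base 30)4f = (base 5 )1020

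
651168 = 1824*357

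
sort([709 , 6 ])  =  [6 , 709] 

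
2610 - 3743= - 1133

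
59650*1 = 59650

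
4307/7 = 4307/7 =615.29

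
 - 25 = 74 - 99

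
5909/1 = 5909   =  5909.00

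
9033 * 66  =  596178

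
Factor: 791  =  7^1*113^1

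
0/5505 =0 = 0.00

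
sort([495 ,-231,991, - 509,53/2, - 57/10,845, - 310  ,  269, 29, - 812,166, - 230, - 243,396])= [ - 812, - 509, - 310, - 243, - 231, - 230, - 57/10,53/2,29, 166,269,396, 495, 845,991]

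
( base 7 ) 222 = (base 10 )114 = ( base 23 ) 4M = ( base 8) 162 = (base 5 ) 424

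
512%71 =15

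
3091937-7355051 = -4263114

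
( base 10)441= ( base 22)k1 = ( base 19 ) 144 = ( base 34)cx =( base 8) 671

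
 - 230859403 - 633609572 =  - 864468975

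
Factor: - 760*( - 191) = 2^3*5^1 * 19^1 * 191^1 = 145160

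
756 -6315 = - 5559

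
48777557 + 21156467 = 69934024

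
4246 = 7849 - 3603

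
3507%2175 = 1332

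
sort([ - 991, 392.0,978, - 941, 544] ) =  [-991, - 941, 392.0, 544,978]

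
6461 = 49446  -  42985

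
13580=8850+4730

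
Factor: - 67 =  - 67^1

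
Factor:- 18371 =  - 18371^1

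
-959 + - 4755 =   -  5714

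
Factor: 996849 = 3^2*7^1 * 15823^1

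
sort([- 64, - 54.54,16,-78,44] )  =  [  -  78,  -  64, - 54.54,16,44 ]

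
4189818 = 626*6693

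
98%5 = 3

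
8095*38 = 307610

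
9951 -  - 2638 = 12589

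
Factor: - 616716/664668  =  - 463/499 = - 463^1*499^( - 1)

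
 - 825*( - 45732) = 37728900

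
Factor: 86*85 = 2^1*5^1 * 17^1 * 43^1 = 7310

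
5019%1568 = 315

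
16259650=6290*2585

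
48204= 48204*1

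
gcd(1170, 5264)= 2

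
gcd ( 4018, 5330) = 82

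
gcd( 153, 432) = 9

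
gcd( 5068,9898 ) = 14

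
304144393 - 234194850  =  69949543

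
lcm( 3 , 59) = 177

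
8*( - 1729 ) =  -  13832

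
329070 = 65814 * 5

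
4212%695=42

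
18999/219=6333/73 = 86.75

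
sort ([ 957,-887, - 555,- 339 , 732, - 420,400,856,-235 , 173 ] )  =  [ - 887, - 555, -420 , - 339,- 235 , 173, 400,732,856,957] 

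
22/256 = 11/128=0.09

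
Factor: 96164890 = 2^1*5^1*19^1*506131^1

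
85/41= 85/41 = 2.07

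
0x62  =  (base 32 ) 32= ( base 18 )58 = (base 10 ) 98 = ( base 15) 68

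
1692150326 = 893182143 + 798968183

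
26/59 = 26/59 = 0.44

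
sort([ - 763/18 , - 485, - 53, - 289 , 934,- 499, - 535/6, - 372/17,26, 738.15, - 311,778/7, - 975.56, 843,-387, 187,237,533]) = [ - 975.56,-499,- 485, - 387, - 311, - 289, - 535/6, - 53, - 763/18,-372/17,  26 , 778/7, 187, 237,533, 738.15,843,934 ]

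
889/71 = 889/71 = 12.52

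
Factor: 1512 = 2^3*3^3*7^1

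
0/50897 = 0 = 0.00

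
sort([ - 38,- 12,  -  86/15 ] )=[  -  38 , - 12,-86/15] 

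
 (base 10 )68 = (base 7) 125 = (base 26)2g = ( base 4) 1010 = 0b1000100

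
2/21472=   1/10736 = 0.00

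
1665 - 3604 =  - 1939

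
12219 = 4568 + 7651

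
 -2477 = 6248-8725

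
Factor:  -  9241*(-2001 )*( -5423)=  - 3^1 * 11^1*17^1 * 23^1*29^2*9241^1 = -100277999943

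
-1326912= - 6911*192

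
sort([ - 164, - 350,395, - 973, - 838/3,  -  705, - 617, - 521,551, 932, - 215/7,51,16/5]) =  [ - 973, -705, - 617, - 521, - 350, - 838/3, - 164, - 215/7,16/5, 51,395, 551,932]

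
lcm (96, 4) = 96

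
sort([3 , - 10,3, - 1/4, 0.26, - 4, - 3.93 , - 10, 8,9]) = [ - 10, - 10, - 4, -3.93, - 1/4,0.26,3,3, 8, 9]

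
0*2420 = 0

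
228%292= 228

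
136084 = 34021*4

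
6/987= 2/329 = 0.01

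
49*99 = 4851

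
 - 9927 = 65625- 75552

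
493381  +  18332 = 511713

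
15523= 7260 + 8263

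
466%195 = 76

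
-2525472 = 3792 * (  -  666)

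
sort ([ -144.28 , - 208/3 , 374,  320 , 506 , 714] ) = [  -  144.28, - 208/3, 320 , 374, 506, 714 ]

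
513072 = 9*57008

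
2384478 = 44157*54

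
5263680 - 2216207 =3047473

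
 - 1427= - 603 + - 824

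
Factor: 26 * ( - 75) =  - 2^1*3^1 * 5^2 * 13^1 = - 1950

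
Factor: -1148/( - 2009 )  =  4/7=   2^2*7^( - 1)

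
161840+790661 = 952501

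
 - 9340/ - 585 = 15 + 113/117 = 15.97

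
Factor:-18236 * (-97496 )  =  1777937056 = 2^5*7^1*47^1*97^1 * 1741^1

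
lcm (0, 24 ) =0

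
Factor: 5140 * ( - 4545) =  - 23361300 = - 2^2*3^2*5^2 * 101^1*257^1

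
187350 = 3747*50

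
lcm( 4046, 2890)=20230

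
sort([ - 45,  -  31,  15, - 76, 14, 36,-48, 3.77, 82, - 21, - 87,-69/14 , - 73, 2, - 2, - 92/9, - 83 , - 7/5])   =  [ - 87 , - 83, - 76,  -  73 , - 48, - 45 , - 31, - 21, - 92/9 ,  -  69/14,-2, - 7/5, 2, 3.77, 14, 15, 36, 82 ] 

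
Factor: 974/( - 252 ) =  - 487/126 = - 2^( - 1 )*3^( - 2)*7^ ( - 1)*487^1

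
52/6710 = 26/3355 = 0.01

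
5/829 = 5/829 = 0.01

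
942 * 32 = 30144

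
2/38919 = 2/38919 = 0.00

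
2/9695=2/9695 = 0.00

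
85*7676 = 652460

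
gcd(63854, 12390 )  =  14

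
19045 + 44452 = 63497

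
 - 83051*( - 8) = 664408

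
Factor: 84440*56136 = 2^6 * 3^1*5^1*2111^1*2339^1 = 4740123840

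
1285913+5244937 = 6530850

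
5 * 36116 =180580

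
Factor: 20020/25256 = 2^ ( - 1 ) * 5^1*13^1*41^( - 1 ) = 65/82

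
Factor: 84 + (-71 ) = 13^1  =  13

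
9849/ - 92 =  - 108  +  87/92 = - 107.05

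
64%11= 9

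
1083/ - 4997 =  - 1 + 206/263= - 0.22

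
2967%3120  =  2967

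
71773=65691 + 6082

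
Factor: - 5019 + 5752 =733^1 = 733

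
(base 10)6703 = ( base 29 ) 7S4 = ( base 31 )6u7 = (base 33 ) 654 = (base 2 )1101000101111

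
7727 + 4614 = 12341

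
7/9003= 7/9003 = 0.00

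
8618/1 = 8618  =  8618.00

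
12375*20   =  247500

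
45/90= 1/2=0.50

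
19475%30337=19475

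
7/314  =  7/314 = 0.02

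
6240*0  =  0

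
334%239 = 95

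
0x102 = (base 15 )123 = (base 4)10002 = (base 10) 258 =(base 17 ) f3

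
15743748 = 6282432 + 9461316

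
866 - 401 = 465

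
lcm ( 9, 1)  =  9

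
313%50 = 13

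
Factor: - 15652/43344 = -2^( - 2)*3^( - 2)*13^1 = - 13/36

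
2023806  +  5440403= 7464209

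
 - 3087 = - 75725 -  - 72638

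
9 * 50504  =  454536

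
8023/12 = 668+7/12 = 668.58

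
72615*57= 4139055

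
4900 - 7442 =-2542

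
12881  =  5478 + 7403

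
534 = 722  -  188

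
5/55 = 1/11  =  0.09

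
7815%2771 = 2273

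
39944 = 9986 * 4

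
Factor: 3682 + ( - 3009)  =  673 = 673^1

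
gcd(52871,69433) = 637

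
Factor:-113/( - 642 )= 2^ (-1)*3^(-1 )*107^( - 1)*113^1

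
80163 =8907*9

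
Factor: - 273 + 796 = 523 = 523^1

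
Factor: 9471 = 3^1*7^1 * 11^1*41^1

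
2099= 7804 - 5705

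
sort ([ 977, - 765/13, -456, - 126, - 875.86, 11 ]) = [-875.86, - 456 , - 126,- 765/13,11,  977]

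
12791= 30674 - 17883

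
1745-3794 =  - 2049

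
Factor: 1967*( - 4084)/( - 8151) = 8033228/8151 = 2^2*3^(-1)*7^1*11^(-1 )*13^(-1 )*19^( - 1)*281^1*1021^1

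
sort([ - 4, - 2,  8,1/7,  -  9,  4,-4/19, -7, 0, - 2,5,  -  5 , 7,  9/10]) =[ - 9 ,- 7,  -  5,  -  4, - 2 ,-2, - 4/19,0,1/7,9/10, 4,5,7, 8] 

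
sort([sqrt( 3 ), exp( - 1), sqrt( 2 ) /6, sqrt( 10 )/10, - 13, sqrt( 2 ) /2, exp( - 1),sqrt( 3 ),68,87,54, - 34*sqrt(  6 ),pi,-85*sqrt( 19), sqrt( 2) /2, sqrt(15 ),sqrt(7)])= [  -  85*sqrt (19 ), - 34* sqrt( 6 ),  -  13, sqrt( 2) /6, sqrt( 10)/10,  exp( - 1), exp ( - 1), sqrt( 2 ) /2, sqrt( 2 ) /2, sqrt( 3),sqrt(3 ), sqrt( 7 ), pi, sqrt( 15 ), 54, 68, 87 ]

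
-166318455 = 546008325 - 712326780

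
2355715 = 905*2603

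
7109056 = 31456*226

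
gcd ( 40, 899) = 1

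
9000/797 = 9000/797 = 11.29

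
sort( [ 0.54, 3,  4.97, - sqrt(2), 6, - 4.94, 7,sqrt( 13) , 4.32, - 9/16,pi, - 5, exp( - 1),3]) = [ - 5, - 4.94,  -  sqrt(2), - 9/16,exp ( - 1 ),0.54,3, 3,pi,sqrt( 13 ), 4.32,4.97, 6, 7]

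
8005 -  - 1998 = 10003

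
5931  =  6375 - 444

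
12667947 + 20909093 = 33577040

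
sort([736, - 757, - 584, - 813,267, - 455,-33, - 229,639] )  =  [ - 813, - 757, - 584, - 455, - 229,-33,267,639,736 ] 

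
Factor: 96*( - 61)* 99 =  -2^5* 3^3*11^1* 61^1 = - 579744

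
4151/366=11  +  125/366 = 11.34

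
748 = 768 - 20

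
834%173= 142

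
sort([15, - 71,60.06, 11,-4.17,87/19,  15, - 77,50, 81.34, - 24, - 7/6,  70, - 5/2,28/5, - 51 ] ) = [ - 77, -71,-51,  -  24, - 4.17, - 5/2, - 7/6  ,  87/19 , 28/5,11,15, 15, 50, 60.06, 70, 81.34 ] 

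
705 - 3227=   -  2522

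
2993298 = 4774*627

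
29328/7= 29328/7=4189.71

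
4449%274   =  65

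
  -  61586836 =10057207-71644043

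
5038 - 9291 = - 4253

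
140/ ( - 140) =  - 1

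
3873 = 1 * 3873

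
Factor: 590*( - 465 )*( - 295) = 2^1*3^1*5^3*31^1*59^2 = 80933250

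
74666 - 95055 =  - 20389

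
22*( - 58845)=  - 1294590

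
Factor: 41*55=2255 = 5^1 * 11^1*41^1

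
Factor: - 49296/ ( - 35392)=2^( - 2 )*3^1*7^(-1 )*13^1=39/28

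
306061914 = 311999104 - 5937190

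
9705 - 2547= 7158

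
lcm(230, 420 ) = 9660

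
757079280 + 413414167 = 1170493447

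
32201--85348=117549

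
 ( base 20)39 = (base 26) 2H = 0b1000101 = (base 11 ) 63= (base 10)69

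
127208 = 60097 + 67111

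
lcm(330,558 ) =30690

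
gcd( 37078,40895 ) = 1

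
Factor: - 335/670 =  - 2^( - 1 ) = - 1/2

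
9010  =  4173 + 4837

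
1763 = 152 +1611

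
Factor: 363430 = 2^1*5^1*36343^1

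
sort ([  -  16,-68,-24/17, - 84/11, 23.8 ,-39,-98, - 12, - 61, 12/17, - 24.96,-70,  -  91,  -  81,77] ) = [-98, - 91, - 81, -70, - 68  ,-61,-39,-24.96,  -  16, - 12,-84/11,-24/17 , 12/17,23.8,  77]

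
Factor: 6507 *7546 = 2^1*3^3 * 7^3*11^1*241^1 = 49101822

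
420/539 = 60/77  =  0.78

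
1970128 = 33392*59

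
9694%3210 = 64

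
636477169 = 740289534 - 103812365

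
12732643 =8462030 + 4270613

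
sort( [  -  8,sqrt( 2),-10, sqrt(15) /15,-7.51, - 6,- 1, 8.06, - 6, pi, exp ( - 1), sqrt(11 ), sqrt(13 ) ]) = [ - 10,-8,  -  7.51, - 6,-6, - 1  ,  sqrt(15)/15, exp ( - 1) , sqrt(2) , pi,sqrt(11), sqrt( 13 ), 8.06] 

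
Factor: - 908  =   - 2^2*227^1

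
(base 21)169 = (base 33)hf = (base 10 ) 576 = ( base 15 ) 286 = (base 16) 240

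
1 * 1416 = 1416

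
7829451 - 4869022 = 2960429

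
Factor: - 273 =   -  3^1*7^1 * 13^1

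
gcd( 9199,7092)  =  1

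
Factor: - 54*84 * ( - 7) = 2^3*3^4*7^2 = 31752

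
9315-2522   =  6793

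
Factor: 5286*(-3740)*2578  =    -  50966131920 = - 2^4 * 3^1 * 5^1*11^1*17^1*881^1*1289^1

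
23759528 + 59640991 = 83400519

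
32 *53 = 1696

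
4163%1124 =791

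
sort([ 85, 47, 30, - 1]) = [- 1,30, 47,85]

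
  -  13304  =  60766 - 74070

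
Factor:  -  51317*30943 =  - 7^1*11^1*29^1 * 97^1*7331^1= - 1587901931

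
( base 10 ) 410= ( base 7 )1124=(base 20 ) 10a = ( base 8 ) 632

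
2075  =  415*5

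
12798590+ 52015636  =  64814226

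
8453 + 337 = 8790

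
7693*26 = 200018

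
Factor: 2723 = 7^1*389^1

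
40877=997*41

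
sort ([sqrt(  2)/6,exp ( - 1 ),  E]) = [sqrt(2 )/6,exp ( - 1), E ]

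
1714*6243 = 10700502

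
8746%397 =12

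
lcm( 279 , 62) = 558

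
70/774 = 35/387 =0.09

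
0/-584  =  0/1 = - 0.00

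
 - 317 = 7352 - 7669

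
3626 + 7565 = 11191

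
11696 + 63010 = 74706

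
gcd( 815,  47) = 1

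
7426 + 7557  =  14983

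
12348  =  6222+6126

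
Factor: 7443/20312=2^(  -  3 )*3^2*827^1* 2539^( - 1) 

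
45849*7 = 320943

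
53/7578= 53/7578 = 0.01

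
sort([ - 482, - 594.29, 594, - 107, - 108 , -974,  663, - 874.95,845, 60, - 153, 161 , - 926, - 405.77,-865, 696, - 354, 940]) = [ - 974, - 926, - 874.95, - 865,-594.29,-482,  -  405.77,  -  354, - 153  , - 108, - 107, 60, 161,594, 663, 696, 845,940]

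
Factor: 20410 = 2^1*5^1 * 13^1*157^1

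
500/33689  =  500/33689 = 0.01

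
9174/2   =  4587 = 4587.00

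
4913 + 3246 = 8159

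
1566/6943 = 1566/6943 = 0.23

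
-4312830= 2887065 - 7199895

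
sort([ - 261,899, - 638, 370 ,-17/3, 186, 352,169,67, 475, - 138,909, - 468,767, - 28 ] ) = [-638,- 468, - 261,-138, - 28, - 17/3,67,169,  186,  352, 370,475,767, 899,909] 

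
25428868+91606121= 117034989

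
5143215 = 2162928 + 2980287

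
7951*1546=12292246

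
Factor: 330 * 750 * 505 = 124987500 = 2^2*3^2*5^5*11^1*101^1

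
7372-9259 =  - 1887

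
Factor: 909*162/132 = 24543/22 = 2^( -1 )*3^5*11^( - 1 )*101^1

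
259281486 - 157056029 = 102225457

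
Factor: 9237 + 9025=18262 = 2^1*23^1*397^1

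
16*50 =800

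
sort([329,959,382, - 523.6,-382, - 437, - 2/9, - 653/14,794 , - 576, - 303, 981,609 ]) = [ - 576, - 523.6,  -  437, - 382,-303, - 653/14, - 2/9,329,382,609,794,959, 981 ]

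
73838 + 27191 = 101029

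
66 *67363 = 4445958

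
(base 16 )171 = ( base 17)14C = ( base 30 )C9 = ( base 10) 369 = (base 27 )di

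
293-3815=-3522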